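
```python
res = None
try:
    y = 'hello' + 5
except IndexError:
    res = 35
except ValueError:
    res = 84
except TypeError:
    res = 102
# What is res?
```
102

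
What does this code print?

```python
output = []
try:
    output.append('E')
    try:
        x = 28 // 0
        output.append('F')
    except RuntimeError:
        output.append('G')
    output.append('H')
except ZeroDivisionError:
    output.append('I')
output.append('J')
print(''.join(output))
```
EIJ

Inner handler doesn't match, propagates to outer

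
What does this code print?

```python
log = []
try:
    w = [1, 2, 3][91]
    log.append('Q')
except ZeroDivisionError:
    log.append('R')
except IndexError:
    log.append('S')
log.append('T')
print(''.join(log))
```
ST

IndexError is caught by its specific handler, not ZeroDivisionError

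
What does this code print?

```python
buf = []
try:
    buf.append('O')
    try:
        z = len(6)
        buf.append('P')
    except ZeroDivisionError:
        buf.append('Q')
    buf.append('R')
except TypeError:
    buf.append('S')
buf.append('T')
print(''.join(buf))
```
OST

Inner handler doesn't match, propagates to outer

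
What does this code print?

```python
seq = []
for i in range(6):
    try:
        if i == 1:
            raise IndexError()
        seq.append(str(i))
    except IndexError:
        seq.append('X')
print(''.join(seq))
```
0X2345

Exception on i=1 caught, loop continues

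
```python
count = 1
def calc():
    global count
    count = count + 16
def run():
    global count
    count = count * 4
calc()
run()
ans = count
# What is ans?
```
68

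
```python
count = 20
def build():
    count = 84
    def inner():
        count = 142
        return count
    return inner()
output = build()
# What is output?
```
142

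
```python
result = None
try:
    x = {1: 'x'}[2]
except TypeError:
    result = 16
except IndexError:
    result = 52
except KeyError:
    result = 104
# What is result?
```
104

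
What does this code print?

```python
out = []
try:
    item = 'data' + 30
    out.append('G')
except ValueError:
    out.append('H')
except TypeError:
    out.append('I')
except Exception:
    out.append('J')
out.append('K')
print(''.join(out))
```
IK

TypeError matches before generic Exception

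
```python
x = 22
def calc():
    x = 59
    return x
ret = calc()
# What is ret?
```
59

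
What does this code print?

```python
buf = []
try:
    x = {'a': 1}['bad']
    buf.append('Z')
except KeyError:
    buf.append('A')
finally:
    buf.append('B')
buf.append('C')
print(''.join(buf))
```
ABC

finally always runs, even after exception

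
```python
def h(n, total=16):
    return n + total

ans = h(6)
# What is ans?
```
22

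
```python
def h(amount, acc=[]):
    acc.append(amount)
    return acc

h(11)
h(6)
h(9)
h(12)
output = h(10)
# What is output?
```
[11, 6, 9, 12, 10]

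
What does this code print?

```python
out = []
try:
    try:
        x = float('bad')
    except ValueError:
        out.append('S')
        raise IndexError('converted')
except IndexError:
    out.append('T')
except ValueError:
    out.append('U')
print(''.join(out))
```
ST

New IndexError raised, caught by outer IndexError handler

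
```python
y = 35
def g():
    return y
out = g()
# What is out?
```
35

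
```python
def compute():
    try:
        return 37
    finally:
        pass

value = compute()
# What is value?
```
37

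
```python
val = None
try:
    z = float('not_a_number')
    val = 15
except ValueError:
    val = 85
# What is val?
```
85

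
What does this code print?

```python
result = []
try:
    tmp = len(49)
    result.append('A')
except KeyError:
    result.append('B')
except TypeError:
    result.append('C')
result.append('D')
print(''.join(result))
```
CD

TypeError is caught by its specific handler, not KeyError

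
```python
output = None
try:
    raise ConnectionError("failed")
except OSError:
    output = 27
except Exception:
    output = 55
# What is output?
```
27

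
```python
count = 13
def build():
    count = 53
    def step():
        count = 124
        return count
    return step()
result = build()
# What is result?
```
124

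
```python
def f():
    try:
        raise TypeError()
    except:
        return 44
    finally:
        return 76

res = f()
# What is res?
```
76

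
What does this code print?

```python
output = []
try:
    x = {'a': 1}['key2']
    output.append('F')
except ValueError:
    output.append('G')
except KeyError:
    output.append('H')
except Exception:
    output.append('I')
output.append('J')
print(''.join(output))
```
HJ

KeyError matches before generic Exception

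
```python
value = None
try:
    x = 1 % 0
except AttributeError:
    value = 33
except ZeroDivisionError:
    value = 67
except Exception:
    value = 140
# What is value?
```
67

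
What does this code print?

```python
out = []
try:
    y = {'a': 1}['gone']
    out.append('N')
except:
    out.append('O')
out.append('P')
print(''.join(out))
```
OP

Exception raised in try, caught by bare except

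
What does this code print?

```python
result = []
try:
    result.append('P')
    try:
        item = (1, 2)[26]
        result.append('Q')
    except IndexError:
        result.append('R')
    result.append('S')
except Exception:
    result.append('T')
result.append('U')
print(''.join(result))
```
PRSU

Inner exception caught by inner handler, outer continues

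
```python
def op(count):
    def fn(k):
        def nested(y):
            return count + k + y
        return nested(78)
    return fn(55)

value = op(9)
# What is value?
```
142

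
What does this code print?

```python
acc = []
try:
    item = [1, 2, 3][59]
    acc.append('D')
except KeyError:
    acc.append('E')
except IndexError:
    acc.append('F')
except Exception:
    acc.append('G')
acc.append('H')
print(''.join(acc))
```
FH

IndexError matches before generic Exception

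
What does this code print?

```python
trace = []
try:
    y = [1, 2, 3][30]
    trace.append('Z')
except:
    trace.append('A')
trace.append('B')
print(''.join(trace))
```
AB

Exception raised in try, caught by bare except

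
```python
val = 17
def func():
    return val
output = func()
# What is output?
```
17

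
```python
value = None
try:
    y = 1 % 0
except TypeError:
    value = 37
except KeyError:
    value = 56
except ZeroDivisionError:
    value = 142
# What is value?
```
142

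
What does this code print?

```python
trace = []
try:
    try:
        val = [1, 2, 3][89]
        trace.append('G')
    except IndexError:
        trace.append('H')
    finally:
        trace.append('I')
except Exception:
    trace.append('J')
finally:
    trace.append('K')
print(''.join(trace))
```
HIK

Both finally blocks run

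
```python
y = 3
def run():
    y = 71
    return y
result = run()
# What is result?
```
71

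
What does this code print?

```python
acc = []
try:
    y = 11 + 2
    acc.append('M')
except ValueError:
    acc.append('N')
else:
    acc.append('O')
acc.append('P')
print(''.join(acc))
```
MOP

else block runs when no exception occurs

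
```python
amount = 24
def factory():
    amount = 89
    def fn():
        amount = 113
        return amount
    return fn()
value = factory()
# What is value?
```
113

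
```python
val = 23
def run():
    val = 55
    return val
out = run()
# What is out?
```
55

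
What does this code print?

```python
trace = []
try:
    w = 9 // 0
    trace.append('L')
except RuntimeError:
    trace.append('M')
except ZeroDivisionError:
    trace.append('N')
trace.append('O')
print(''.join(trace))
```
NO

ZeroDivisionError is caught by its specific handler, not RuntimeError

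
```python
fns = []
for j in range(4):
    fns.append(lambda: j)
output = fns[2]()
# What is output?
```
3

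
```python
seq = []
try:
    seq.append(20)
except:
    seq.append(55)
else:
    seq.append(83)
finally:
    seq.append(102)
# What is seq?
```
[20, 83, 102]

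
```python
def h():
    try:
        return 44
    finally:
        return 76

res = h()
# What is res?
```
76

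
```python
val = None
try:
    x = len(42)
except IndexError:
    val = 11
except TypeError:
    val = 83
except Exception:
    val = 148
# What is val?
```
83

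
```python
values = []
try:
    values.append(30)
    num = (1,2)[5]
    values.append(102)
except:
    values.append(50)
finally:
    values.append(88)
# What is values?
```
[30, 50, 88]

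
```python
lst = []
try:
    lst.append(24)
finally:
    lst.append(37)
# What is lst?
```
[24, 37]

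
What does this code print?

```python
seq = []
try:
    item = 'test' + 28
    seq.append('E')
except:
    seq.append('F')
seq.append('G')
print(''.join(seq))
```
FG

Exception raised in try, caught by bare except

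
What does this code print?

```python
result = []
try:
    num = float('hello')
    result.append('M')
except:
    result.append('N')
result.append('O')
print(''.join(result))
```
NO

Exception raised in try, caught by bare except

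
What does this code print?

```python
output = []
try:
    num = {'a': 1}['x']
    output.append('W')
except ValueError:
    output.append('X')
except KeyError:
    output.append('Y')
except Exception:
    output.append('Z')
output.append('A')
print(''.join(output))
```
YA

KeyError matches before generic Exception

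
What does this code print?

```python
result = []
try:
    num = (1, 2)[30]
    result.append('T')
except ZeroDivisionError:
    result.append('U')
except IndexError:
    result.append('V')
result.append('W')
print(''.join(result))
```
VW

IndexError is caught by its specific handler, not ZeroDivisionError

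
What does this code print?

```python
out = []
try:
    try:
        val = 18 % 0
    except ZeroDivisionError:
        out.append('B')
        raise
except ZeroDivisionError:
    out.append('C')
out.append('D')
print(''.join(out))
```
BCD

raise without argument re-raises current exception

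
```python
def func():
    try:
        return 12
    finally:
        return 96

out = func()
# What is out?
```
96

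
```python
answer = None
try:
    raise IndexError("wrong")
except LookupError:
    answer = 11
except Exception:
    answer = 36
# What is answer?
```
11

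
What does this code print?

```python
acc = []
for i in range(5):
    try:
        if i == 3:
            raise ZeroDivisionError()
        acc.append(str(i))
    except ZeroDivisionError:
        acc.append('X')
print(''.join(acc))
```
012X4

Exception on i=3 caught, loop continues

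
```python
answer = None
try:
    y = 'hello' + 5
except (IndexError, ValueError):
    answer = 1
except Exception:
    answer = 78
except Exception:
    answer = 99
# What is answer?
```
78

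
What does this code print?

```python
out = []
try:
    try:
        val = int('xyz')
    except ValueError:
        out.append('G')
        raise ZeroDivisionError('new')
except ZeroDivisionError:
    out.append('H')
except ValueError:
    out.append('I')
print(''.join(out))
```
GH

New ZeroDivisionError raised, caught by outer ZeroDivisionError handler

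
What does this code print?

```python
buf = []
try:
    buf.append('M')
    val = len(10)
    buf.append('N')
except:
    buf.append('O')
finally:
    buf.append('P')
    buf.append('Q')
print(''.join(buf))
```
MOPQ

Code before exception runs, then except, then all of finally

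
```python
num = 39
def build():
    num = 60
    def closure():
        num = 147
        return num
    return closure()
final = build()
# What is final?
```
147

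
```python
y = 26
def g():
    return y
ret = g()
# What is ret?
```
26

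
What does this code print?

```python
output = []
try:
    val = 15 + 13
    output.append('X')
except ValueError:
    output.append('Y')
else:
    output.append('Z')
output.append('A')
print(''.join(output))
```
XZA

else block runs when no exception occurs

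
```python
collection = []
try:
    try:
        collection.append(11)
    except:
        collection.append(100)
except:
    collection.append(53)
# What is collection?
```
[11]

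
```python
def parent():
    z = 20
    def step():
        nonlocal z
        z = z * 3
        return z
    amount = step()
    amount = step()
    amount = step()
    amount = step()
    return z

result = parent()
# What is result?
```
1620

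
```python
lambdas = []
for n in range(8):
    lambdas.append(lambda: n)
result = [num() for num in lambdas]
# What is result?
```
[7, 7, 7, 7, 7, 7, 7, 7]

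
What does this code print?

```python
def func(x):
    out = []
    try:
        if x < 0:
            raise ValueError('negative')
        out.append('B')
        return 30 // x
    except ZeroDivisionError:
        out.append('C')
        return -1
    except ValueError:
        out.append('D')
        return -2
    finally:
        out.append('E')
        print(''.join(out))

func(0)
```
BCE

x=0 causes ZeroDivisionError, caught, finally prints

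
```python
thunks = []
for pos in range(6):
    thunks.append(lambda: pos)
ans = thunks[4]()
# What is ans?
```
5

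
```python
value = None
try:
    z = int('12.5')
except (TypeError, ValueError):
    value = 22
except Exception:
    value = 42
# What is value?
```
22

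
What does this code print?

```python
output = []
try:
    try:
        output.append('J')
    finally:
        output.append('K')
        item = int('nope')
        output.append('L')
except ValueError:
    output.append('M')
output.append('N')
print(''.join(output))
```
JKMN

Exception in inner finally caught by outer except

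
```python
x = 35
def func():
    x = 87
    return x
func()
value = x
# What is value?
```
35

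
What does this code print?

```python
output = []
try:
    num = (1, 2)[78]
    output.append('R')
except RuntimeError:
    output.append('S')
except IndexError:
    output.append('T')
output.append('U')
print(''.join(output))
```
TU

IndexError is caught by its specific handler, not RuntimeError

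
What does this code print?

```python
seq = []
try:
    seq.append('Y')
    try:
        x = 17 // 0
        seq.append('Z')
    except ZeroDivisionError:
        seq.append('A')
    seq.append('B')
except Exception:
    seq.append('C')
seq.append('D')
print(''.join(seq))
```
YABD

Inner exception caught by inner handler, outer continues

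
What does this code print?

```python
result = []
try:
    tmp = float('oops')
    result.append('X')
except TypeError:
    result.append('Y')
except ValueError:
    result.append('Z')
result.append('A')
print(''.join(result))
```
ZA

ValueError is caught by its specific handler, not TypeError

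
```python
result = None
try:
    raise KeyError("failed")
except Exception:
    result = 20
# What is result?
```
20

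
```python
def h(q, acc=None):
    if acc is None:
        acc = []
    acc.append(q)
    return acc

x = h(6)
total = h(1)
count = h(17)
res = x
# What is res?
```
[6]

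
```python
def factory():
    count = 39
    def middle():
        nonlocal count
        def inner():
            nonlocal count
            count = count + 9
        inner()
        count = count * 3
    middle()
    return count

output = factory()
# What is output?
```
144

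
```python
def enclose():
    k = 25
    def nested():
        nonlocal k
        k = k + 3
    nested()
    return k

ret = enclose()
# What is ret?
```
28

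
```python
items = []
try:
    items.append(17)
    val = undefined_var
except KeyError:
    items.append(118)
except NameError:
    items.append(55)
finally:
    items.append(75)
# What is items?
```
[17, 55, 75]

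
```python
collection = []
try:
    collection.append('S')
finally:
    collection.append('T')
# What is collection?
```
['S', 'T']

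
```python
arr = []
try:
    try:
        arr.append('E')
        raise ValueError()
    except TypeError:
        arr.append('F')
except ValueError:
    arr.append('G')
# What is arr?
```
['E', 'G']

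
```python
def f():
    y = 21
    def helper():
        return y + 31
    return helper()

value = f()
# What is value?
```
52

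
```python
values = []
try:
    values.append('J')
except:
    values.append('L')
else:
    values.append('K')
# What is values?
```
['J', 'K']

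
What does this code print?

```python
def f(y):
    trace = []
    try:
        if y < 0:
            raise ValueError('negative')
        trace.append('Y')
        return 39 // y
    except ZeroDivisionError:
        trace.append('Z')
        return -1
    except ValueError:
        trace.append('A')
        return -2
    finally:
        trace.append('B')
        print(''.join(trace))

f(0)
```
YZB

y=0 causes ZeroDivisionError, caught, finally prints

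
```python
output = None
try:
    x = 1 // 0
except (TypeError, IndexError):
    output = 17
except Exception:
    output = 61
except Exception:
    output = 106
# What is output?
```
61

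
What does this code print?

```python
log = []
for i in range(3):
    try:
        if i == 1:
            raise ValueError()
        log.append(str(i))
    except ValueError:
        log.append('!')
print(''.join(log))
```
0!2

Exception on i=1 caught, loop continues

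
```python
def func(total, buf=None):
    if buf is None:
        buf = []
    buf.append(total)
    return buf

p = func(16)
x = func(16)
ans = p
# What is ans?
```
[16]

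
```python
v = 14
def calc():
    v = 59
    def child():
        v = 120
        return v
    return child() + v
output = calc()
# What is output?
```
179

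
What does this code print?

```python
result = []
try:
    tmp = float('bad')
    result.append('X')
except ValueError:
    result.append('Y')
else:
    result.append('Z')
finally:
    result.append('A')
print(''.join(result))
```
YA

Exception: except runs, else skipped, finally runs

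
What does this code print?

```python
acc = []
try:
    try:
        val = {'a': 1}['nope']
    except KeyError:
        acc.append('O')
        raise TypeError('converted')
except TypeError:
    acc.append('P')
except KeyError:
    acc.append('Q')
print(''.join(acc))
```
OP

New TypeError raised, caught by outer TypeError handler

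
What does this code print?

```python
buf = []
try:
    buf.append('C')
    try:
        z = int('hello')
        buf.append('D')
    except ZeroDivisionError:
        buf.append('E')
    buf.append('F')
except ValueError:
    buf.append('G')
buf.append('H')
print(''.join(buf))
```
CGH

Inner handler doesn't match, propagates to outer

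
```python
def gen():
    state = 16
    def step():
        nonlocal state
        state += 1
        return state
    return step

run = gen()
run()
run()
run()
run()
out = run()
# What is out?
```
21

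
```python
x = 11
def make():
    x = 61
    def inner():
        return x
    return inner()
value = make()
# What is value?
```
61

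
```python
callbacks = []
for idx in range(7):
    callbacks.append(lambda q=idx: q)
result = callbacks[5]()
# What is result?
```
5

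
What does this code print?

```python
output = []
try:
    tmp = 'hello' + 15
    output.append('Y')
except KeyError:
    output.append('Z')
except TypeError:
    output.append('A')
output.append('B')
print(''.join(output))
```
AB

TypeError is caught by its specific handler, not KeyError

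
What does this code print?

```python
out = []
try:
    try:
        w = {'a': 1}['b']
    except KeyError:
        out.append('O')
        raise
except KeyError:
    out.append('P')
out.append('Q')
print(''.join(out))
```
OPQ

raise without argument re-raises current exception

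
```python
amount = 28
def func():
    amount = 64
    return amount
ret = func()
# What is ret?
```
64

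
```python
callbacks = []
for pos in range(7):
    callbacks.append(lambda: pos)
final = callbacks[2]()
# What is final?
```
6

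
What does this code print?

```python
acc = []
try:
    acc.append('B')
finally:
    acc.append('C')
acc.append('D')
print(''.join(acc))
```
BCD

try/finally without except, no exception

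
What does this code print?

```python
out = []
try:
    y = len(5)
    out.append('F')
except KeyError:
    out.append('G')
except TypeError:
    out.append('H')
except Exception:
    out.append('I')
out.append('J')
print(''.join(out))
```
HJ

TypeError matches before generic Exception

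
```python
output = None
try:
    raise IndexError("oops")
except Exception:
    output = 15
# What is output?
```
15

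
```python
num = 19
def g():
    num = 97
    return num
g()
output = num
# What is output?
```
19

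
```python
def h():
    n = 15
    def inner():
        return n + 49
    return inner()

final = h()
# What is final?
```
64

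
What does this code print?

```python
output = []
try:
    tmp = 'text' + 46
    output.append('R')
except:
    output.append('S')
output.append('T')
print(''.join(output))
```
ST

Exception raised in try, caught by bare except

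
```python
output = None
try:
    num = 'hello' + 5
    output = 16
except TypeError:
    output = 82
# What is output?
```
82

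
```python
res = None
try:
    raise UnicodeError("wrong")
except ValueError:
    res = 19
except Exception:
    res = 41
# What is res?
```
19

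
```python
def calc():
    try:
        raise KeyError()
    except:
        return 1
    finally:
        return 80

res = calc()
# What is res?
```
80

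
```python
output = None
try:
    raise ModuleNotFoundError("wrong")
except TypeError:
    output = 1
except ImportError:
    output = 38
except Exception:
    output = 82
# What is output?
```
38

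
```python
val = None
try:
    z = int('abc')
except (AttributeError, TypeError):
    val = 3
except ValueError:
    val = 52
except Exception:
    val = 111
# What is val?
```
52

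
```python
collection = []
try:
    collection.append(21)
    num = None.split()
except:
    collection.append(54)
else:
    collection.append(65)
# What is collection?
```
[21, 54]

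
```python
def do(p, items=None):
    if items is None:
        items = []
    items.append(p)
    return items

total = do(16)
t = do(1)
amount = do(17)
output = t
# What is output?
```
[1]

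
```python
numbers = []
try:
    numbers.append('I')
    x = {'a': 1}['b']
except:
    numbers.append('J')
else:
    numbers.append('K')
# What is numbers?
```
['I', 'J']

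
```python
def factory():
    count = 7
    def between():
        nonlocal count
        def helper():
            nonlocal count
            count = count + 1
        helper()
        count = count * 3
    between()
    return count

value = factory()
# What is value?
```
24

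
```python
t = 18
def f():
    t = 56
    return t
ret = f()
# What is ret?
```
56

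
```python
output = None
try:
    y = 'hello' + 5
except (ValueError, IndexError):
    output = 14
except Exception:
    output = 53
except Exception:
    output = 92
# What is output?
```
53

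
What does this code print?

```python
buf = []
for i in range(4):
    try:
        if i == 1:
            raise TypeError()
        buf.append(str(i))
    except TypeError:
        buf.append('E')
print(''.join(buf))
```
0E23

Exception on i=1 caught, loop continues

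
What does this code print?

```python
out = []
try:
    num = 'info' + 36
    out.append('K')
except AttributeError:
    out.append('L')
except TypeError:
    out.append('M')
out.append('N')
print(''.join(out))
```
MN

TypeError is caught by its specific handler, not AttributeError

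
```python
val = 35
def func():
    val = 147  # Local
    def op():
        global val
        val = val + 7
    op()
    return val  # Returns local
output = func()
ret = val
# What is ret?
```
42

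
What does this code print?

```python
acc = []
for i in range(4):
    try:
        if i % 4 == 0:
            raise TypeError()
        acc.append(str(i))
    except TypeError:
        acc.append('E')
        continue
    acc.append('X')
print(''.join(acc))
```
E1X2X3X

continue in except skips rest of loop body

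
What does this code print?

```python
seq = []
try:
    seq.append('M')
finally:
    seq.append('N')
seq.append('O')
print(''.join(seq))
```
MNO

try/finally without except, no exception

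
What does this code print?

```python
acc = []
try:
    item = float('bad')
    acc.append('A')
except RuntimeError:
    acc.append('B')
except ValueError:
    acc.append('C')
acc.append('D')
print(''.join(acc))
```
CD

ValueError is caught by its specific handler, not RuntimeError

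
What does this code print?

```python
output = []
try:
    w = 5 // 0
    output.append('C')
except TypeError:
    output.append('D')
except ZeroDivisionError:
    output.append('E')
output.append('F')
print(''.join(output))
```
EF

ZeroDivisionError is caught by its specific handler, not TypeError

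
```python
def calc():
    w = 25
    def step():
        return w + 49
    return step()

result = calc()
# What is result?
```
74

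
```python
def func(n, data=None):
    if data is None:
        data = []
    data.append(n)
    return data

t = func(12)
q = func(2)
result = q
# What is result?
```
[2]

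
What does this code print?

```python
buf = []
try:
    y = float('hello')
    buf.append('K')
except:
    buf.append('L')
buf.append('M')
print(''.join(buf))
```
LM

Exception raised in try, caught by bare except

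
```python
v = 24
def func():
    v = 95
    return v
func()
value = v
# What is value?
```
24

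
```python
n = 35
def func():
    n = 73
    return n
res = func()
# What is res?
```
73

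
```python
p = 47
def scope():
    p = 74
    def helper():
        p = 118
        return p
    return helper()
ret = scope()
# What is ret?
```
118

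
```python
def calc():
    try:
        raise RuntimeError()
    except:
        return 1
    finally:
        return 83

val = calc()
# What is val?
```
83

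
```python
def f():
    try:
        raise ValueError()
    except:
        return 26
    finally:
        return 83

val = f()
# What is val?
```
83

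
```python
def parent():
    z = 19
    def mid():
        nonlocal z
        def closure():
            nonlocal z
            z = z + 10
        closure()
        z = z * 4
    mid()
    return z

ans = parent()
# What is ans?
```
116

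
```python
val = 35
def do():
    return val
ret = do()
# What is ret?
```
35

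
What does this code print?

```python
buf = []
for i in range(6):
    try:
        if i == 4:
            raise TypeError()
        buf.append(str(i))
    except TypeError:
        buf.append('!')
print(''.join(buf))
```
0123!5

Exception on i=4 caught, loop continues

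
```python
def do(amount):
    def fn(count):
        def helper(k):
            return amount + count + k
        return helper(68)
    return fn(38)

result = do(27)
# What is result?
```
133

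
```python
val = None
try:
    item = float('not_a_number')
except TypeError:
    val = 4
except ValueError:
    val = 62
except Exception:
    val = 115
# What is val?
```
62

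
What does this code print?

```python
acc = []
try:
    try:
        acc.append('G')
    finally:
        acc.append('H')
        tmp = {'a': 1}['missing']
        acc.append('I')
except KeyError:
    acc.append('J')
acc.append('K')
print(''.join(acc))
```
GHJK

Exception in inner finally caught by outer except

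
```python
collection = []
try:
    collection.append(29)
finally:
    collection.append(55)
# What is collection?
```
[29, 55]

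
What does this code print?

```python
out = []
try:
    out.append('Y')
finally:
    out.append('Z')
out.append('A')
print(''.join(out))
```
YZA

try/finally without except, no exception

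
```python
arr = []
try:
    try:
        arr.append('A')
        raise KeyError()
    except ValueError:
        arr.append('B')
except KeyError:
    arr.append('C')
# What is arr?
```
['A', 'C']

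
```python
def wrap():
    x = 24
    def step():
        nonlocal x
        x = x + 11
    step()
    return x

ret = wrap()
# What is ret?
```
35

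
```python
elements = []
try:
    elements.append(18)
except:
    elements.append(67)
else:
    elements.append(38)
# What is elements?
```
[18, 38]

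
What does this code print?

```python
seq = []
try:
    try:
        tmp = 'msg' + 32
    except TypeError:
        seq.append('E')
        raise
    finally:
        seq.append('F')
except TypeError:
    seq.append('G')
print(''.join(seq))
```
EFG

finally runs before re-raised exception propagates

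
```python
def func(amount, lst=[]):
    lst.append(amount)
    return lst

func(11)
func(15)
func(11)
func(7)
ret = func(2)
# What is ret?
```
[11, 15, 11, 7, 2]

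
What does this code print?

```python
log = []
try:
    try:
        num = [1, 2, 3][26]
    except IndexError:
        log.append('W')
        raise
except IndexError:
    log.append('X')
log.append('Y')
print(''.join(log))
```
WXY

raise without argument re-raises current exception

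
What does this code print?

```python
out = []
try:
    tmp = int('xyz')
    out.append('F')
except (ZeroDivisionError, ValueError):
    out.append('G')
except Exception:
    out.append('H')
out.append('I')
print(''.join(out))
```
GI

ValueError matches tuple containing it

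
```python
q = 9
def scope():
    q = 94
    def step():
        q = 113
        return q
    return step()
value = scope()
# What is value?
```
113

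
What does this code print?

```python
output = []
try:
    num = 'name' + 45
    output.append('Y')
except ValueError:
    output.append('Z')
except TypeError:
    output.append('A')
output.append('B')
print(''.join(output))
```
AB

TypeError is caught by its specific handler, not ValueError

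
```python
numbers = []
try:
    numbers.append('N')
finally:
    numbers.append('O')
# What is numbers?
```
['N', 'O']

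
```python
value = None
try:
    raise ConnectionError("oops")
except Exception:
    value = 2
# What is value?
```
2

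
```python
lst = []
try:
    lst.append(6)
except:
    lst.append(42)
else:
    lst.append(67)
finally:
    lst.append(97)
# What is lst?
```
[6, 67, 97]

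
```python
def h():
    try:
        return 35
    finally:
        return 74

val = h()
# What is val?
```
74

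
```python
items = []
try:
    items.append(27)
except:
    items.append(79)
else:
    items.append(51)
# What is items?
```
[27, 51]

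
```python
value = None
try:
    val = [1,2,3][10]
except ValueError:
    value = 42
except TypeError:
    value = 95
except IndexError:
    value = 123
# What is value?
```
123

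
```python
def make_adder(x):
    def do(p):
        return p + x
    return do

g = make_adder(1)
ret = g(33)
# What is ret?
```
34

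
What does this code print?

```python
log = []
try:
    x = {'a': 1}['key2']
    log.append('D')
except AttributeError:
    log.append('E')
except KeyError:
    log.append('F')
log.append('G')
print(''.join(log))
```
FG

KeyError is caught by its specific handler, not AttributeError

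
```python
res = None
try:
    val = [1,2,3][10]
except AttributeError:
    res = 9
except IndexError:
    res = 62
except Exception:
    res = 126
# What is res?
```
62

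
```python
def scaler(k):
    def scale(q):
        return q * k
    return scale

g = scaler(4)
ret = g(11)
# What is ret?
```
44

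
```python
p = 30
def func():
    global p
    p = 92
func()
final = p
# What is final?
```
92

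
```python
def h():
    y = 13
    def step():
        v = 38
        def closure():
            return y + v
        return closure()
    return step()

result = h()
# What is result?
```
51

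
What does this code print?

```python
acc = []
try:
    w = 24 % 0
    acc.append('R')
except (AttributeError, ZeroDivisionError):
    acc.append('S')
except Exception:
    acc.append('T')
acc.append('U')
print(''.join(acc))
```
SU

ZeroDivisionError matches tuple containing it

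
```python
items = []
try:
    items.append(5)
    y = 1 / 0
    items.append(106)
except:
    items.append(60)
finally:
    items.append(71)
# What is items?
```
[5, 60, 71]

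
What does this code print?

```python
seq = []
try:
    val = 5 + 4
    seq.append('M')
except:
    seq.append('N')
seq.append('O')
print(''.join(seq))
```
MO

No exception, try block completes normally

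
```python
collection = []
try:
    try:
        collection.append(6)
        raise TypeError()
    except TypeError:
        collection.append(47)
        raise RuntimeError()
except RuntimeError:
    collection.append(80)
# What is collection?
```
[6, 47, 80]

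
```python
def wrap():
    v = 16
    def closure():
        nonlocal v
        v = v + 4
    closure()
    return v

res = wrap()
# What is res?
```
20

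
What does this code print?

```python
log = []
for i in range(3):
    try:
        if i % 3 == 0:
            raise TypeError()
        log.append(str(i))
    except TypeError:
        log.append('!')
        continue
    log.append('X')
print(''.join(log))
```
!1X2X

continue in except skips rest of loop body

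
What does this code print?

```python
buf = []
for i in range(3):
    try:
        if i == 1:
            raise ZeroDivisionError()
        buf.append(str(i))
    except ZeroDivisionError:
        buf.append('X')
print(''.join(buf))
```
0X2

Exception on i=1 caught, loop continues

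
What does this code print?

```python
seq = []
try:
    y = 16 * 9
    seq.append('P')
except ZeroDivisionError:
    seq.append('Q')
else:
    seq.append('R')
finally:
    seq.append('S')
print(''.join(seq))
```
PRS

else runs before finally when no exception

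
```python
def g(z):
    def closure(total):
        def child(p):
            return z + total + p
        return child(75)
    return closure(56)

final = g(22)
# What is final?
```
153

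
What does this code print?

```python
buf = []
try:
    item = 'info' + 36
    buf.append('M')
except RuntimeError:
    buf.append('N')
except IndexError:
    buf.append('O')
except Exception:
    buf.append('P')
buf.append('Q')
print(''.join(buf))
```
PQ

TypeError not specifically caught, falls to Exception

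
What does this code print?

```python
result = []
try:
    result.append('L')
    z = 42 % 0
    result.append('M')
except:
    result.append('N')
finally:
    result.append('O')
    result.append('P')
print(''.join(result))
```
LNOP

Code before exception runs, then except, then all of finally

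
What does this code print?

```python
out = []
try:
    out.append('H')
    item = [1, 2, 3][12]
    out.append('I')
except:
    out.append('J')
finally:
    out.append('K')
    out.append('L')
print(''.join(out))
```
HJKL

Code before exception runs, then except, then all of finally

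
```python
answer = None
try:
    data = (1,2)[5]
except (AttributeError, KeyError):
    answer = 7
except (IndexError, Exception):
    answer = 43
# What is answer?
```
43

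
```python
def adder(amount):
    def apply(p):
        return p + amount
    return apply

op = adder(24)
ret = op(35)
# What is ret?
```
59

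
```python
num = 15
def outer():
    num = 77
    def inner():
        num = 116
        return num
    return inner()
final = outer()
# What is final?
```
116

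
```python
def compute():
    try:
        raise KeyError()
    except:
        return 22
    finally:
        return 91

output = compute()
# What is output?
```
91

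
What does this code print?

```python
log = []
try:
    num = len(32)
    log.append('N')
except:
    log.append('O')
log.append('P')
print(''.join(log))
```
OP

Exception raised in try, caught by bare except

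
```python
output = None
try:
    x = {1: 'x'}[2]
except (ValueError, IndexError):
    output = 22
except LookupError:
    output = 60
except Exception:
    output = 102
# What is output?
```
60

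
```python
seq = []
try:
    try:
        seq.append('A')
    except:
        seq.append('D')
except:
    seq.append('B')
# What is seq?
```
['A']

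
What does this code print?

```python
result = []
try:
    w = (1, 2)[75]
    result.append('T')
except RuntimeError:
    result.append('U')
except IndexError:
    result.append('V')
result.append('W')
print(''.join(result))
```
VW

IndexError is caught by its specific handler, not RuntimeError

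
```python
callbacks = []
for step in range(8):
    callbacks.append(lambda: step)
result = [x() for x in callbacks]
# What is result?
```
[7, 7, 7, 7, 7, 7, 7, 7]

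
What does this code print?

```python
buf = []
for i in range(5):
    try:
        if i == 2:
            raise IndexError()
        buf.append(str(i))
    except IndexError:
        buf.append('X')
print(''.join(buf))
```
01X34

Exception on i=2 caught, loop continues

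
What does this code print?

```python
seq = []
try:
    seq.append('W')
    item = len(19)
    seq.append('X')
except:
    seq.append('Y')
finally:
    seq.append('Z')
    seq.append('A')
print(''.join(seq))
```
WYZA

Code before exception runs, then except, then all of finally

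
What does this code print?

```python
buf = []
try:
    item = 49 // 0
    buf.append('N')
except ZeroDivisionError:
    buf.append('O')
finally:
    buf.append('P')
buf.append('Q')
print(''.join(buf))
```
OPQ

finally always runs, even after exception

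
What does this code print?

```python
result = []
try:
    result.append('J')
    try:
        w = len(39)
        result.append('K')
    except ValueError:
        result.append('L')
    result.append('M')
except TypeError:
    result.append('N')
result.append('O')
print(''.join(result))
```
JNO

Inner handler doesn't match, propagates to outer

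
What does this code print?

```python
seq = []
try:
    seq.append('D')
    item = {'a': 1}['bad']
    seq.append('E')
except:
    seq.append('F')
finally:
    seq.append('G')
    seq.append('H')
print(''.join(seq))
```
DFGH

Code before exception runs, then except, then all of finally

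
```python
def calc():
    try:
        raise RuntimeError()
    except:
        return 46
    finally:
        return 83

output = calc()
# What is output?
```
83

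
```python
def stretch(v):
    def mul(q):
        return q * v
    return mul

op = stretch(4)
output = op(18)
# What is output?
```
72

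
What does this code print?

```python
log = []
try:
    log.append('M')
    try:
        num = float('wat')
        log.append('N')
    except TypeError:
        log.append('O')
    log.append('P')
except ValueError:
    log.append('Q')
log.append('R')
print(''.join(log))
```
MQR

Inner handler doesn't match, propagates to outer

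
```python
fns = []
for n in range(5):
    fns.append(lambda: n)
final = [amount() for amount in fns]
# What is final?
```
[4, 4, 4, 4, 4]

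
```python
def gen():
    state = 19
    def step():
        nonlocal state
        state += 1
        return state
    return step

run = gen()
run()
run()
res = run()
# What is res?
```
22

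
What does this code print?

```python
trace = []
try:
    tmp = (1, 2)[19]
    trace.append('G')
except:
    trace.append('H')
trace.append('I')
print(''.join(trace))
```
HI

Exception raised in try, caught by bare except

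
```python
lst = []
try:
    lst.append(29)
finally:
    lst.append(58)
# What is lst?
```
[29, 58]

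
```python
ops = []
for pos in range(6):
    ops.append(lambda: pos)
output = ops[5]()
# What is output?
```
5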